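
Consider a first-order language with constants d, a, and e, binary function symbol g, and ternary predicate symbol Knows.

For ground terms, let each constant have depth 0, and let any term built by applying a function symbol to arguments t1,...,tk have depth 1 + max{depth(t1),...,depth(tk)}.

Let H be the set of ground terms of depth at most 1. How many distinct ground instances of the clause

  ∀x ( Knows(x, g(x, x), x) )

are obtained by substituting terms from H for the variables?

12

Ground terms of depth ≤ 1:
  Count level by level. With function symbols g/2, the terms of depth ≤ k are the 3 constants together with each function applied to depth-≤(k−1) tuples, so N_k = 3 + N_{k-1}^2.
  N_0 = 3
  N_1 = 3 + 3^2 = 12
So there are 12 ground terms available for substitution.
The variable x ranges independently over the available ground terms, and distinct assignments produce distinct instances.
Number of ground instances = 12.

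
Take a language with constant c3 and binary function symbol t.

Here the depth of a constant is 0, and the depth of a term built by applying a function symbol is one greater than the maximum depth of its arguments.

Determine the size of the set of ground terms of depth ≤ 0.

If N_k denotes the number of depth-≤k ground terms, the 1 constant gives N_0 = 1, and each function symbol of arity r contributes N_{k-1}^r new terms at level k: N_k = 1 + N_{k-1}^2.
N_0 = 1
Explicitly: c3.

1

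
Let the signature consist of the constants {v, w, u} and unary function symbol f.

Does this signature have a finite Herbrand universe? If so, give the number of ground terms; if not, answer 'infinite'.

The signature has at least one function symbol (f, arity 1) and at least one constant (v).
Iterating f gives infinitely many distinct ground terms: v, f(v), f(f(v)), ...
So the Herbrand universe is infinite.

infinite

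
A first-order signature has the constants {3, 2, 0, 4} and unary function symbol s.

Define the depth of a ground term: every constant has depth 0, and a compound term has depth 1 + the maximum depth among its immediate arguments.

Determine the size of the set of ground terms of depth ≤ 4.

20

Write N_k for the number of ground terms of depth ≤ k. A term of depth ≤ k is either a constant or a function symbol applied to arguments of depth ≤ k−1, so N_k = 4 + N_{k-1}.
N_0 = 4
N_1 = 4 + 4 = 8
N_2 = 4 + 8 = 12
N_3 = 4 + 12 = 16
N_4 = 4 + 16 = 20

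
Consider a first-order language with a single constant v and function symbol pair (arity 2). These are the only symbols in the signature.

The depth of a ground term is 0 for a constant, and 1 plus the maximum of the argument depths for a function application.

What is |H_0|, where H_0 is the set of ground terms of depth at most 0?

1

Let N_k = |{terms of depth ≤ k}|. Then N_0 = 1 and N_k = 1 + N_{k-1}^2 for k ≥ 1 (one summand per function symbol, arity giving the exponent).
N_0 = 1
Explicitly: v.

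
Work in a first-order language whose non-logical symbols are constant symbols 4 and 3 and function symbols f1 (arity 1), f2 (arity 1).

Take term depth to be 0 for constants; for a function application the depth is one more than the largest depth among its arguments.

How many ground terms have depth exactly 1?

4

Let N_k = |{terms of depth ≤ k}|. Then N_0 = 2 and N_k = 2 + N_{k-1} + N_{k-1} for k ≥ 1 (one summand per function symbol, arity giving the exponent).
N_0 = 2
N_1 = 2 + 2 + 2 = 6
Terms of depth exactly 1: N_1 − N_0 = 6 − 2 = 4.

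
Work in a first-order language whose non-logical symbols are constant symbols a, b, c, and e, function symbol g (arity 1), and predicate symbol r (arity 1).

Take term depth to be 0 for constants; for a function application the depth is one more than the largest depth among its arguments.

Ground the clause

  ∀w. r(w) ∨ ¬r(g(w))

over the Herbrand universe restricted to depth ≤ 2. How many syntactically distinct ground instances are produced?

12

Ground terms of depth ≤ 2:
  Count level by level. With function symbols g/1, the terms of depth ≤ k are the 4 constants together with each function applied to depth-≤(k−1) tuples, so N_k = 4 + N_{k-1}.
  N_0 = 4
  N_1 = 4 + 4 = 8
  N_2 = 4 + 8 = 12
  Explicitly: a, b, c, e, g(a), g(b), g(c), g(e), g(g(a)), g(g(b)), g(g(c)), g(g(e)).
So there are 12 ground terms available for substitution.
The body mentions the single quantified variable w; since ground terms form a free algebra, no two substitutions collapse to the same formula.
Number of ground instances = 12.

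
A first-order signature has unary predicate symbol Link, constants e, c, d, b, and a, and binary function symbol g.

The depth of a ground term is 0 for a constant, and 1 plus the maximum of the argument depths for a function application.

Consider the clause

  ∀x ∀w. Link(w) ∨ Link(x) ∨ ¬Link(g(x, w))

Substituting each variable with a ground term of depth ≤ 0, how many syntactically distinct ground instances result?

Ground terms of depth ≤ 0:
  If N_k denotes the number of depth-≤k ground terms, the 5 constants give N_0 = 5, and each function symbol of arity r contributes N_{k-1}^r new terms at level k: N_k = 5 + N_{k-1}^2.
  N_0 = 5
So there are 5 ground terms available for substitution.
Each of x, w ranges independently over the available ground terms, and distinct assignments produce distinct instances.
Number of ground instances = 5^2 = 25.

25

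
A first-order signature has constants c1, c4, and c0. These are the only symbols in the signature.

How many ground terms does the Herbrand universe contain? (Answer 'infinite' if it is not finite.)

There are no function symbols, so every ground term is one of the 3 constants.
The Herbrand universe is {c1, c4, c0}, which is finite with 3 elements.

3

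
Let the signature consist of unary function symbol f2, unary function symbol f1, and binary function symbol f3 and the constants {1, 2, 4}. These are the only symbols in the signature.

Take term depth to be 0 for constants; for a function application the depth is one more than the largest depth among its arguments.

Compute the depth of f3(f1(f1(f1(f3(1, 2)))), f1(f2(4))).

depth(f3(1, 2)) = 1 + max(0, 0) = 1
depth(f1(f3(1, 2))) = 1 + depth(f3(1, 2)) = 1 + 1 = 2
depth(f1(f1(f3(1, 2)))) = 1 + depth(f1(f3(1, 2))) = 1 + 2 = 3
depth(f1(f1(f1(f3(1, 2))))) = 1 + depth(f1(f1(f3(1, 2)))) = 1 + 3 = 4
depth(f2(4)) = 1 + depth(4) = 1 + 0 = 1
depth(f1(f2(4))) = 1 + depth(f2(4)) = 1 + 1 = 2
depth(f3(f1(f1(f1(f3(1, 2)))), f1(f2(4)))) = 1 + max(4, 2) = 5

5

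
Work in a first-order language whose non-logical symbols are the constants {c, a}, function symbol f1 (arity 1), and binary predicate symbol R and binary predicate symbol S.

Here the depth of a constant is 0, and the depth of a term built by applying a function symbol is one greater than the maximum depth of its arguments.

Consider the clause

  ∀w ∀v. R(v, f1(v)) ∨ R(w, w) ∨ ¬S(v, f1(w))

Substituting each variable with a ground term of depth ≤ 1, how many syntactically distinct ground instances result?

16

Ground terms of depth ≤ 1:
  Let N_k count ground terms of depth at most k. Each non-constant term of depth ≤ k is some function symbol applied to depth-≤(k−1) arguments, giving N_k = 2 + N_{k-1}.
  N_0 = 2
  N_1 = 2 + 2 = 4
So there are 4 ground terms available for substitution.
Each of w, v ranges independently over the available ground terms, and distinct assignments produce distinct instances.
Number of ground instances = 4^2 = 16.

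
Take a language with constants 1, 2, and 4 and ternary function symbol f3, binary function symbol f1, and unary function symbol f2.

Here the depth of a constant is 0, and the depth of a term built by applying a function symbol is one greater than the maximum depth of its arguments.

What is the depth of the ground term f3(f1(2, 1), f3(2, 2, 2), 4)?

2

depth(f1(2, 1)) = 1 + max(0, 0) = 1
depth(f3(2, 2, 2)) = 1 + max(0, 0, 0) = 1
depth(f3(f1(2, 1), f3(2, 2, 2), 4)) = 1 + max(1, 1, 0) = 2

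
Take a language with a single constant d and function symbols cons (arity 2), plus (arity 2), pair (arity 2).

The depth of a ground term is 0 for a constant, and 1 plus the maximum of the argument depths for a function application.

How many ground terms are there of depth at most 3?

7204

Count level by level. With function symbols cons/2, plus/2, pair/2, the terms of depth ≤ k are the 1 constant together with each function applied to depth-≤(k−1) tuples, so N_k = 1 + N_{k-1}^2 + N_{k-1}^2 + N_{k-1}^2.
N_0 = 1
N_1 = 1 + 1^2 + 1^2 + 1^2 = 4
N_2 = 1 + 4^2 + 4^2 + 4^2 = 49
N_3 = 1 + 49^2 + 49^2 + 49^2 = 7204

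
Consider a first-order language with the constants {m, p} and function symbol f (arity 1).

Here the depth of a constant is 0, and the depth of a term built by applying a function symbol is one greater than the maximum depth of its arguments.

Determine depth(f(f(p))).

depth(f(p)) = 1 + depth(p) = 1 + 0 = 1
depth(f(f(p))) = 1 + depth(f(p)) = 1 + 1 = 2

2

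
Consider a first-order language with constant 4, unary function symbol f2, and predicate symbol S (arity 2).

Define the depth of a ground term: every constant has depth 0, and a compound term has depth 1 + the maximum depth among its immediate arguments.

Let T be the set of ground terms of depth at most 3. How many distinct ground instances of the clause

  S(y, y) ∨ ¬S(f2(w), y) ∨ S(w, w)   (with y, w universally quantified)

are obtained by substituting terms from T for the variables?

Ground terms of depth ≤ 3:
  Write N_k for the number of ground terms of depth ≤ k. A term of depth ≤ k is either a constant or a function symbol applied to arguments of depth ≤ k−1, so N_k = 1 + N_{k-1}.
  N_0 = 1
  N_1 = 1 + 1 = 2
  N_2 = 1 + 2 = 3
  N_3 = 1 + 3 = 4
So there are 4 ground terms available for substitution.
The clause has 2 distinct variables (y, w), each appearing in the body. In the free term algebra distinct substitutions yield syntactically distinct ground instances.
Number of ground instances = 4^2 = 16.

16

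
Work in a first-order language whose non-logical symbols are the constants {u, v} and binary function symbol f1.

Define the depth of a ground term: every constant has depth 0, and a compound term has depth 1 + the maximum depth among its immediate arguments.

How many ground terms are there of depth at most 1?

If N_k denotes the number of depth-≤k ground terms, the 2 constants give N_0 = 2, and each function symbol of arity r contributes N_{k-1}^r new terms at level k: N_k = 2 + N_{k-1}^2.
N_0 = 2
N_1 = 2 + 2^2 = 6
Explicitly: u, v, f1(u, u), f1(u, v), f1(v, u), f1(v, v).

6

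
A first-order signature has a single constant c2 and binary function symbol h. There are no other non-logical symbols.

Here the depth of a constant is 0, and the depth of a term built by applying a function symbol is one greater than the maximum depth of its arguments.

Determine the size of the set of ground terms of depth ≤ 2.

Let N_k count ground terms of depth at most k. Each non-constant term of depth ≤ k is some function symbol applied to depth-≤(k−1) arguments, giving N_k = 1 + N_{k-1}^2.
N_0 = 1
N_1 = 1 + 1^2 = 2
N_2 = 1 + 2^2 = 5
Explicitly: c2, h(c2, c2), h(c2, h(c2, c2)), h(h(c2, c2), c2), h(h(c2, c2), h(c2, c2)).

5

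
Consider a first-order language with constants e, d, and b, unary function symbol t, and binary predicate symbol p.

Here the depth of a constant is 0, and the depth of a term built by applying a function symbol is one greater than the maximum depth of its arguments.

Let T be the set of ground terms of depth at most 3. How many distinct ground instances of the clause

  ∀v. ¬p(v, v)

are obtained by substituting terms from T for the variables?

Ground terms of depth ≤ 3:
  If N_k denotes the number of depth-≤k ground terms, the 3 constants give N_0 = 3, and each function symbol of arity r contributes N_{k-1}^r new terms at level k: N_k = 3 + N_{k-1}.
  N_0 = 3
  N_1 = 3 + 3 = 6
  N_2 = 3 + 6 = 9
  N_3 = 3 + 9 = 12
  Explicitly: e, d, b, t(e), t(d), t(b), t(t(e)), t(t(d)), t(t(b)), t(t(t(e))), t(t(t(d))), t(t(t(b))).
So there are 12 ground terms available for substitution.
The variable v ranges independently over the available ground terms, and distinct assignments produce distinct instances.
Number of ground instances = 12.

12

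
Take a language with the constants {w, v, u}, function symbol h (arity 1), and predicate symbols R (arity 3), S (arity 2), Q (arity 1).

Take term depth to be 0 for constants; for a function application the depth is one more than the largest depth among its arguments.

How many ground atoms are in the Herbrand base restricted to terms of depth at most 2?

819

First count ground terms of depth ≤ 2.
Let N_k count ground terms of depth at most k. Each non-constant term of depth ≤ k is some function symbol applied to depth-≤(k−1) arguments, giving N_k = 3 + N_{k-1}.
N_0 = 3
N_1 = 3 + 3 = 6
N_2 = 3 + 6 = 9
So |H| = 9.
For each predicate symbol, the number of ground atoms is |H| raised to its arity; summing:
  R: 9^3 = 729;  S: 9^2 = 81;  Q: 9
Total ground atoms: 729 + 81 + 9 = 819.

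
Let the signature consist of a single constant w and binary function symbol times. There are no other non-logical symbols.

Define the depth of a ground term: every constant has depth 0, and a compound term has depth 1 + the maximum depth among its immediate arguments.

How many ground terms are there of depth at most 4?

677

Count level by level. With function symbols times/2, the terms of depth ≤ k are the 1 constant together with each function applied to depth-≤(k−1) tuples, so N_k = 1 + N_{k-1}^2.
N_0 = 1
N_1 = 1 + 1^2 = 2
N_2 = 1 + 2^2 = 5
N_3 = 1 + 5^2 = 26
N_4 = 1 + 26^2 = 677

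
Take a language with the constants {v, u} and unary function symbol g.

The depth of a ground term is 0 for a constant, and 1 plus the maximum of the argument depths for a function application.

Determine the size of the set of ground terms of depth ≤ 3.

8

Let N_k count ground terms of depth at most k. Each non-constant term of depth ≤ k is some function symbol applied to depth-≤(k−1) arguments, giving N_k = 2 + N_{k-1}.
N_0 = 2
N_1 = 2 + 2 = 4
N_2 = 2 + 4 = 6
N_3 = 2 + 6 = 8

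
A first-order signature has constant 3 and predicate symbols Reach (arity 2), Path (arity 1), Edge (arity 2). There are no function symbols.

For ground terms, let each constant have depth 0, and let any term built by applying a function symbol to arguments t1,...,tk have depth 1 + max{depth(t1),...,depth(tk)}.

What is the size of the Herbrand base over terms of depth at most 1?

3

First count ground terms of depth ≤ 1.
With no function symbols every ground term is a constant, so there is exactly 1 ground term at every depth bound.
N_0 = 1
N_1 = 1
Explicitly: 3.
So |H| = 1.
Ground atoms are formed by filling each argument slot of a predicate with a term from H, so an r-ary predicate gives |H|^r atoms:
  Reach: 1^2 = 1;  Path: 1;  Edge: 1^2 = 1
Total ground atoms: 1 + 1 + 1 = 3.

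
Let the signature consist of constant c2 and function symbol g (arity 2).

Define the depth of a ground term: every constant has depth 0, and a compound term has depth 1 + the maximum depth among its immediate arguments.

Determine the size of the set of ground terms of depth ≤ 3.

26

Let N_k count ground terms of depth at most k. Each non-constant term of depth ≤ k is some function symbol applied to depth-≤(k−1) arguments, giving N_k = 1 + N_{k-1}^2.
N_0 = 1
N_1 = 1 + 1^2 = 2
N_2 = 1 + 2^2 = 5
N_3 = 1 + 5^2 = 26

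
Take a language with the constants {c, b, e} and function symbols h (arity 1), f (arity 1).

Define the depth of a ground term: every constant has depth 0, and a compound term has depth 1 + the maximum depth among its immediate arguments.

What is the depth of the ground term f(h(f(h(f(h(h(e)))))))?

depth(h(e)) = 1 + depth(e) = 1 + 0 = 1
depth(h(h(e))) = 1 + depth(h(e)) = 1 + 1 = 2
depth(f(h(h(e)))) = 1 + depth(h(h(e))) = 1 + 2 = 3
depth(h(f(h(h(e))))) = 1 + depth(f(h(h(e)))) = 1 + 3 = 4
depth(f(h(f(h(h(e)))))) = 1 + depth(h(f(h(h(e))))) = 1 + 4 = 5
depth(h(f(h(f(h(h(e))))))) = 1 + depth(f(h(f(h(h(e)))))) = 1 + 5 = 6
depth(f(h(f(h(f(h(h(e)))))))) = 1 + depth(h(f(h(f(h(h(e))))))) = 1 + 6 = 7

7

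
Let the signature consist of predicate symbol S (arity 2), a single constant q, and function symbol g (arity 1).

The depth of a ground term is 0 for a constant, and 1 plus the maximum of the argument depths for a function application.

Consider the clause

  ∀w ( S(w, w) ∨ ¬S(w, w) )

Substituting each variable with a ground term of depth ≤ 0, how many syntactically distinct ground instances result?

Ground terms of depth ≤ 0:
  Let N_k = |{terms of depth ≤ k}|. Then N_0 = 1 and N_k = 1 + N_{k-1} for k ≥ 1 (one summand per function symbol, arity giving the exponent).
  N_0 = 1
  Explicitly: q.
So there is exactly 1 ground term available for substitution.
The clause has 1 distinct variable (w), which appears in the body. In the free term algebra distinct substitutions yield syntactically distinct ground instances.
Number of ground instances = 1.

1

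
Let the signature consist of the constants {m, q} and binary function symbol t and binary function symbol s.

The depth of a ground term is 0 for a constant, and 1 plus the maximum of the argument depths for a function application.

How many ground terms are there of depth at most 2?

202

Let N_k = |{terms of depth ≤ k}|. Then N_0 = 2 and N_k = 2 + N_{k-1}^2 + N_{k-1}^2 for k ≥ 1 (one summand per function symbol, arity giving the exponent).
N_0 = 2
N_1 = 2 + 2^2 + 2^2 = 10
N_2 = 2 + 10^2 + 10^2 = 202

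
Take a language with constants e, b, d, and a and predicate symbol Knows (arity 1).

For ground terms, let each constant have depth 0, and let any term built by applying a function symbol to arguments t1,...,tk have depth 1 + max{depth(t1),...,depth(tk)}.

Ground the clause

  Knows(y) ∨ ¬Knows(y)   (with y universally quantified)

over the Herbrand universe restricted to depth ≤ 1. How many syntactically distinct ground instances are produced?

4

Ground terms of depth ≤ 1:
  With no function symbols every ground term is a constant, so there are exactly 4 ground terms at every depth bound.
  N_0 = 4
  N_1 = 4
So there are 4 ground terms available for substitution.
The clause has 1 distinct variable (y), which appears in the body. In the free term algebra distinct substitutions yield syntactically distinct ground instances.
Number of ground instances = 4.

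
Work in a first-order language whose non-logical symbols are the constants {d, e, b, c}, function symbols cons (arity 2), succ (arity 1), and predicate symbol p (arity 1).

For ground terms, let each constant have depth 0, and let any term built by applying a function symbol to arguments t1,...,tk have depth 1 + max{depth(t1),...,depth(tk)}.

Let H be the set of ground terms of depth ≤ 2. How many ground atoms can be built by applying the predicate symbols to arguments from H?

First count ground terms of depth ≤ 2.
Count level by level. With function symbols cons/2, succ/1, the terms of depth ≤ k are the 4 constants together with each function applied to depth-≤(k−1) tuples, so N_k = 4 + N_{k-1}^2 + N_{k-1}.
N_0 = 4
N_1 = 4 + 4^2 + 4 = 24
N_2 = 4 + 24^2 + 24 = 604
So |H| = 604.
A ground atom is a predicate applied to a tuple of terms from H, so the count is the sum over predicates of |H|^arity:
  p: 604
Total ground atoms: 604.

604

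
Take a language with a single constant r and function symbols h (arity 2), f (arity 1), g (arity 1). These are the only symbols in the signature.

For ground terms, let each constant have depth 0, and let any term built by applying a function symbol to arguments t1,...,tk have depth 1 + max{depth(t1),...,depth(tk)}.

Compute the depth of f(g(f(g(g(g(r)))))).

depth(g(r)) = 1 + depth(r) = 1 + 0 = 1
depth(g(g(r))) = 1 + depth(g(r)) = 1 + 1 = 2
depth(g(g(g(r)))) = 1 + depth(g(g(r))) = 1 + 2 = 3
depth(f(g(g(g(r))))) = 1 + depth(g(g(g(r)))) = 1 + 3 = 4
depth(g(f(g(g(g(r)))))) = 1 + depth(f(g(g(g(r))))) = 1 + 4 = 5
depth(f(g(f(g(g(g(r))))))) = 1 + depth(g(f(g(g(g(r)))))) = 1 + 5 = 6

6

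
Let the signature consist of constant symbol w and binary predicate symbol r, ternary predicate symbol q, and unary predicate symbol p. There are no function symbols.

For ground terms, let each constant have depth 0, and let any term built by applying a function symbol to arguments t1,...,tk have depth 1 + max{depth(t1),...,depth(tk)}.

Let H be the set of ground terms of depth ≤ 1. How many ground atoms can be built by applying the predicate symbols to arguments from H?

First count ground terms of depth ≤ 1.
With no function symbols every ground term is a constant, so there is exactly 1 ground term at every depth bound.
N_0 = 1
N_1 = 1
So |H| = 1.
A ground atom is a predicate applied to a tuple of terms from H, so the count is the sum over predicates of |H|^arity:
  r: 1^2 = 1;  q: 1^3 = 1;  p: 1
Total ground atoms: 1 + 1 + 1 = 3.

3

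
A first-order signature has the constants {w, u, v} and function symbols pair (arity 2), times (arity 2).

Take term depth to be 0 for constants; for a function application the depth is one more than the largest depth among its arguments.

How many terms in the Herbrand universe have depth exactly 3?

Let N_k count ground terms of depth at most k. Each non-constant term of depth ≤ k is some function symbol applied to depth-≤(k−1) arguments, giving N_k = 3 + N_{k-1}^2 + N_{k-1}^2.
N_0 = 3
N_1 = 3 + 3^2 + 3^2 = 21
N_2 = 3 + 21^2 + 21^2 = 885
N_3 = 3 + 885^2 + 885^2 = 1566453
Terms of depth exactly 3: N_3 − N_2 = 1566453 − 885 = 1565568.

1565568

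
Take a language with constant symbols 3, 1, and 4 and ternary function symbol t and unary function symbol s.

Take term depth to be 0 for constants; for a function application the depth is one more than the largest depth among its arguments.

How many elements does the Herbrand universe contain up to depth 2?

35973

Let N_k count ground terms of depth at most k. Each non-constant term of depth ≤ k is some function symbol applied to depth-≤(k−1) arguments, giving N_k = 3 + N_{k-1}^3 + N_{k-1}.
N_0 = 3
N_1 = 3 + 3^3 + 3 = 33
N_2 = 3 + 33^3 + 33 = 35973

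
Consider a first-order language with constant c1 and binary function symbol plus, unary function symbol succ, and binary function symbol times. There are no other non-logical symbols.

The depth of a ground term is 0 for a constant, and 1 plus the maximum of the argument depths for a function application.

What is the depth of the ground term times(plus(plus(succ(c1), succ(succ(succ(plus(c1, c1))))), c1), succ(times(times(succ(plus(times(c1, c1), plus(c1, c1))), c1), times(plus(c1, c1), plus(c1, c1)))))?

7

depth(succ(c1)) = 1 + depth(c1) = 1 + 0 = 1
depth(plus(c1, c1)) = 1 + max(0, 0) = 1
depth(succ(plus(c1, c1))) = 1 + depth(plus(c1, c1)) = 1 + 1 = 2
depth(succ(succ(plus(c1, c1)))) = 1 + depth(succ(plus(c1, c1))) = 1 + 2 = 3
depth(succ(succ(succ(plus(c1, c1))))) = 1 + depth(succ(succ(plus(c1, c1)))) = 1 + 3 = 4
depth(plus(succ(c1), succ(succ(succ(plus(c1, c1)))))) = 1 + max(1, 4) = 5
depth(plus(plus(succ(c1), succ(succ(succ(plus(c1, c1))))), c1)) = 1 + max(5, 0) = 6
depth(times(c1, c1)) = 1 + max(0, 0) = 1
depth(plus(times(c1, c1), plus(c1, c1))) = 1 + max(1, 1) = 2
depth(succ(plus(times(c1, c1), plus(c1, c1)))) = 1 + depth(plus(times(c1, c1), plus(c1, c1))) = 1 + 2 = 3
depth(times(succ(plus(times(c1, c1), plus(c1, c1))), c1)) = 1 + max(3, 0) = 4
depth(times(plus(c1, c1), plus(c1, c1))) = 1 + max(1, 1) = 2
depth(times(times(succ(plus(times(c1, c1), plus(c1, c1))), c1), times(plus(c1, c1), plus(c1, c1)))) = 1 + max(4, 2) = 5
depth(succ(times(times(succ(plus(times(c1, c1), plus(c1, c1))), c1), times(plus(c1, c1), plus(c1, c1))))) = 1 + depth(times(times(succ(plus(times(c1, c1), plus(c1, c1))), c1), times(plus(c1, c1), plus(c1, c1)))) = 1 + 5 = 6
depth(times(plus(plus(succ(c1), succ(succ(succ(plus(c1, c1))))), c1), succ(times(times(succ(plus(times(c1, c1), plus(c1, c1))), c1), times(plus(c1, c1), plus(c1, c1)))))) = 1 + max(6, 6) = 7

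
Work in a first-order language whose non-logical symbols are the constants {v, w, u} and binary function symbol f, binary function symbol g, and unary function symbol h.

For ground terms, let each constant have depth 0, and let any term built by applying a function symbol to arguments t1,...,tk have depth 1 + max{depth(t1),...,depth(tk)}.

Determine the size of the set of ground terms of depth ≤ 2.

1179

Let N_k = |{terms of depth ≤ k}|. Then N_0 = 3 and N_k = 3 + N_{k-1}^2 + N_{k-1}^2 + N_{k-1} for k ≥ 1 (one summand per function symbol, arity giving the exponent).
N_0 = 3
N_1 = 3 + 3^2 + 3^2 + 3 = 24
N_2 = 3 + 24^2 + 24^2 + 24 = 1179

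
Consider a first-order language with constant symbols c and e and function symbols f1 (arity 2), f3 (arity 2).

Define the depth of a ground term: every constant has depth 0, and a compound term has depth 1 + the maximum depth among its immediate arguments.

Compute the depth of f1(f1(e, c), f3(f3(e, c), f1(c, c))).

3

depth(f1(e, c)) = 1 + max(0, 0) = 1
depth(f3(e, c)) = 1 + max(0, 0) = 1
depth(f1(c, c)) = 1 + max(0, 0) = 1
depth(f3(f3(e, c), f1(c, c))) = 1 + max(1, 1) = 2
depth(f1(f1(e, c), f3(f3(e, c), f1(c, c)))) = 1 + max(1, 2) = 3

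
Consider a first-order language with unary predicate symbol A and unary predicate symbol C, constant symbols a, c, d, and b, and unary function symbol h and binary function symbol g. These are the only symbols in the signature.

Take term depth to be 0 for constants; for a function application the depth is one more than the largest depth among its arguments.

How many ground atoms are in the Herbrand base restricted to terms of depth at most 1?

First count ground terms of depth ≤ 1.
Let N_k count ground terms of depth at most k. Each non-constant term of depth ≤ k is some function symbol applied to depth-≤(k−1) arguments, giving N_k = 4 + N_{k-1} + N_{k-1}^2.
N_0 = 4
N_1 = 4 + 4 + 4^2 = 24
So |H| = 24.
A ground atom is a predicate applied to a tuple of terms from H, so the count is the sum over predicates of |H|^arity:
  A: 24;  C: 24
Total ground atoms: 24 + 24 = 48.

48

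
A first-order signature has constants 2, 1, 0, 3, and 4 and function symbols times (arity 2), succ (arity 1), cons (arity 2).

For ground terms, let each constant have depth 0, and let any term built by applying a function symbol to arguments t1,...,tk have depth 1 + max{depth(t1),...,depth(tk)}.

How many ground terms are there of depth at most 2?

7265

Write N_k for the number of ground terms of depth ≤ k. A term of depth ≤ k is either a constant or a function symbol applied to arguments of depth ≤ k−1, so N_k = 5 + N_{k-1}^2 + N_{k-1} + N_{k-1}^2.
N_0 = 5
N_1 = 5 + 5^2 + 5 + 5^2 = 60
N_2 = 5 + 60^2 + 60 + 60^2 = 7265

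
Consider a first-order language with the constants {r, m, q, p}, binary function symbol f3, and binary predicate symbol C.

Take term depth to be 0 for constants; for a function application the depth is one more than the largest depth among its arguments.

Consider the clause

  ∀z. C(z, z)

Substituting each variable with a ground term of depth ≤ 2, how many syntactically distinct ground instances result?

404

Ground terms of depth ≤ 2:
  Let N_k count ground terms of depth at most k. Each non-constant term of depth ≤ k is some function symbol applied to depth-≤(k−1) arguments, giving N_k = 4 + N_{k-1}^2.
  N_0 = 4
  N_1 = 4 + 4^2 = 20
  N_2 = 4 + 20^2 = 404
So there are 404 ground terms available for substitution.
The body mentions the single quantified variable z; since ground terms form a free algebra, no two substitutions collapse to the same formula.
Number of ground instances = 404.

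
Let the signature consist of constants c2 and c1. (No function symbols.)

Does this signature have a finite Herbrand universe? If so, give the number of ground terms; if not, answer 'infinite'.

2

There are no function symbols, so every ground term is one of the 2 constants.
The Herbrand universe is {c2, c1}, which is finite with 2 elements.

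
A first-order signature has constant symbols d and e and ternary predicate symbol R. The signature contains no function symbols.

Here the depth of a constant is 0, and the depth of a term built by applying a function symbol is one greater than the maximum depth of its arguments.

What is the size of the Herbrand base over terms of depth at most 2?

First count ground terms of depth ≤ 2.
With no function symbols every ground term is a constant, so there are exactly 2 ground terms at every depth bound.
N_0 = 2
N_1 = 2
N_2 = 2
Explicitly: d, e.
So |H| = 2.
Each predicate of arity r yields |H|^r ground atoms (one per choice of an r-tuple from H):
  R: 2^3 = 8
Total ground atoms: 8.

8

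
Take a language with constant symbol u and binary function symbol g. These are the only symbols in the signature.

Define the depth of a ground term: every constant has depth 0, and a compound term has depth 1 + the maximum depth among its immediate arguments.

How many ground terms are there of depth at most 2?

5

Count level by level. With function symbols g/2, the terms of depth ≤ k are the 1 constant together with each function applied to depth-≤(k−1) tuples, so N_k = 1 + N_{k-1}^2.
N_0 = 1
N_1 = 1 + 1^2 = 2
N_2 = 1 + 2^2 = 5
Explicitly: u, g(u, u), g(u, g(u, u)), g(g(u, u), u), g(g(u, u), g(u, u)).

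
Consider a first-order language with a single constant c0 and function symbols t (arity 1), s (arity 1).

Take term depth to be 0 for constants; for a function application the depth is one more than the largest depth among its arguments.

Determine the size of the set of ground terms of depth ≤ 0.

Let N_k = |{terms of depth ≤ k}|. Then N_0 = 1 and N_k = 1 + N_{k-1} + N_{k-1} for k ≥ 1 (one summand per function symbol, arity giving the exponent).
N_0 = 1
Explicitly: c0.

1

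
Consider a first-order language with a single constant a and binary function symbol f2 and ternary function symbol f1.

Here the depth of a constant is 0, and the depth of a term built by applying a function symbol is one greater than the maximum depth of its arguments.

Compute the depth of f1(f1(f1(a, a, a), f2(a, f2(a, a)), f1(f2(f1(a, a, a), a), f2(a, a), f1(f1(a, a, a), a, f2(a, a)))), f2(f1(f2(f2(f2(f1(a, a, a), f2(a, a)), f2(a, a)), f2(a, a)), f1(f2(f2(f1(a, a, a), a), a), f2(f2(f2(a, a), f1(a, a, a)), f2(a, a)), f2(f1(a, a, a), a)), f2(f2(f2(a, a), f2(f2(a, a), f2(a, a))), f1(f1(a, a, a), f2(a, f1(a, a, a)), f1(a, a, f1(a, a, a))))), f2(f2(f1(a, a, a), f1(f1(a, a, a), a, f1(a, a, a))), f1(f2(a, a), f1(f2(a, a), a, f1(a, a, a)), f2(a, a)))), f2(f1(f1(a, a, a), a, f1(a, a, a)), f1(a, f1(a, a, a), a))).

7

depth(f1(a, a, a)) = 1 + max(0, 0, 0) = 1
depth(f2(a, a)) = 1 + max(0, 0) = 1
depth(f2(a, f2(a, a))) = 1 + max(0, 1) = 2
depth(f2(f1(a, a, a), a)) = 1 + max(1, 0) = 2
depth(f1(f1(a, a, a), a, f2(a, a))) = 1 + max(1, 0, 1) = 2
depth(f1(f2(f1(a, a, a), a), f2(a, a), f1(f1(a, a, a), a, f2(a, a)))) = 1 + max(2, 1, 2) = 3
depth(f1(f1(a, a, a), f2(a, f2(a, a)), f1(f2(f1(a, a, a), a), f2(a, a), f1(f1(a, a, a), a, f2(a, a))))) = 1 + max(1, 2, 3) = 4
depth(f2(f1(a, a, a), f2(a, a))) = 1 + max(1, 1) = 2
depth(f2(f2(f1(a, a, a), f2(a, a)), f2(a, a))) = 1 + max(2, 1) = 3
depth(f2(f2(f2(f1(a, a, a), f2(a, a)), f2(a, a)), f2(a, a))) = 1 + max(3, 1) = 4
depth(f2(f2(f1(a, a, a), a), a)) = 1 + max(2, 0) = 3
depth(f2(f2(a, a), f1(a, a, a))) = 1 + max(1, 1) = 2
depth(f2(f2(f2(a, a), f1(a, a, a)), f2(a, a))) = 1 + max(2, 1) = 3
depth(f1(f2(f2(f1(a, a, a), a), a), f2(f2(f2(a, a), f1(a, a, a)), f2(a, a)), f2(f1(a, a, a), a))) = 1 + max(3, 3, 2) = 4
depth(f2(f2(a, a), f2(a, a))) = 1 + max(1, 1) = 2
depth(f2(f2(a, a), f2(f2(a, a), f2(a, a)))) = 1 + max(1, 2) = 3
depth(f2(a, f1(a, a, a))) = 1 + max(0, 1) = 2
depth(f1(a, a, f1(a, a, a))) = 1 + max(0, 0, 1) = 2
depth(f1(f1(a, a, a), f2(a, f1(a, a, a)), f1(a, a, f1(a, a, a)))) = 1 + max(1, 2, 2) = 3
depth(f2(f2(f2(a, a), f2(f2(a, a), f2(a, a))), f1(f1(a, a, a), f2(a, f1(a, a, a)), f1(a, a, f1(a, a, a))))) = 1 + max(3, 3) = 4
depth(f1(f2(f2(f2(f1(a, a, a), f2(a, a)), f2(a, a)), f2(a, a)), f1(f2(f2(f1(a, a, a), a), a), f2(f2(f2(a, a), f1(a, a, a)), f2(a, a)), f2(f1(a, a, a), a)), f2(f2(f2(a, a), f2(f2(a, a), f2(a, a))), f1(f1(a, a, a), f2(a, f1(a, a, a)), f1(a, a, f1(a, a, a)))))) = 1 + max(4, 4, 4) = 5
depth(f1(f1(a, a, a), a, f1(a, a, a))) = 1 + max(1, 0, 1) = 2
depth(f2(f1(a, a, a), f1(f1(a, a, a), a, f1(a, a, a)))) = 1 + max(1, 2) = 3
depth(f1(f2(a, a), a, f1(a, a, a))) = 1 + max(1, 0, 1) = 2
depth(f1(f2(a, a), f1(f2(a, a), a, f1(a, a, a)), f2(a, a))) = 1 + max(1, 2, 1) = 3
depth(f2(f2(f1(a, a, a), f1(f1(a, a, a), a, f1(a, a, a))), f1(f2(a, a), f1(f2(a, a), a, f1(a, a, a)), f2(a, a)))) = 1 + max(3, 3) = 4
depth(f2(f1(f2(f2(f2(f1(a, a, a), f2(a, a)), f2(a, a)), f2(a, a)), f1(f2(f2(f1(a, a, a), a), a), f2(f2(f2(a, a), f1(a, a, a)), f2(a, a)), f2(f1(a, a, a), a)), f2(f2(f2(a, a), f2(f2(a, a), f2(a, a))), f1(f1(a, a, a), f2(a, f1(a, a, a)), f1(a, a, f1(a, a, a))))), f2(f2(f1(a, a, a), f1(f1(a, a, a), a, f1(a, a, a))), f1(f2(a, a), f1(f2(a, a), a, f1(a, a, a)), f2(a, a))))) = 1 + max(5, 4) = 6
depth(f1(a, f1(a, a, a), a)) = 1 + max(0, 1, 0) = 2
depth(f2(f1(f1(a, a, a), a, f1(a, a, a)), f1(a, f1(a, a, a), a))) = 1 + max(2, 2) = 3
depth(f1(f1(f1(a, a, a), f2(a, f2(a, a)), f1(f2(f1(a, a, a), a), f2(a, a), f1(f1(a, a, a), a, f2(a, a)))), f2(f1(f2(f2(f2(f1(a, a, a), f2(a, a)), f2(a, a)), f2(a, a)), f1(f2(f2(f1(a, a, a), a), a), f2(f2(f2(a, a), f1(a, a, a)), f2(a, a)), f2(f1(a, a, a), a)), f2(f2(f2(a, a), f2(f2(a, a), f2(a, a))), f1(f1(a, a, a), f2(a, f1(a, a, a)), f1(a, a, f1(a, a, a))))), f2(f2(f1(a, a, a), f1(f1(a, a, a), a, f1(a, a, a))), f1(f2(a, a), f1(f2(a, a), a, f1(a, a, a)), f2(a, a)))), f2(f1(f1(a, a, a), a, f1(a, a, a)), f1(a, f1(a, a, a), a)))) = 1 + max(4, 6, 3) = 7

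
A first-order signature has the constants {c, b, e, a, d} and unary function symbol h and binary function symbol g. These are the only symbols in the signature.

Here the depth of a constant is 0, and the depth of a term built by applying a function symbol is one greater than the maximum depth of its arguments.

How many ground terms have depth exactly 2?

1230

Write N_k for the number of ground terms of depth ≤ k. A term of depth ≤ k is either a constant or a function symbol applied to arguments of depth ≤ k−1, so N_k = 5 + N_{k-1} + N_{k-1}^2.
N_0 = 5
N_1 = 5 + 5 + 5^2 = 35
N_2 = 5 + 35 + 35^2 = 1265
Terms of depth exactly 2: N_2 − N_1 = 1265 − 35 = 1230.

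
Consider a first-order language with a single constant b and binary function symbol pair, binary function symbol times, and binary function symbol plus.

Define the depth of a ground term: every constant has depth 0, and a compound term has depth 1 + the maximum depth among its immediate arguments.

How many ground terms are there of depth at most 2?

49

If N_k denotes the number of depth-≤k ground terms, the 1 constant gives N_0 = 1, and each function symbol of arity r contributes N_{k-1}^r new terms at level k: N_k = 1 + N_{k-1}^2 + N_{k-1}^2 + N_{k-1}^2.
N_0 = 1
N_1 = 1 + 1^2 + 1^2 + 1^2 = 4
N_2 = 1 + 4^2 + 4^2 + 4^2 = 49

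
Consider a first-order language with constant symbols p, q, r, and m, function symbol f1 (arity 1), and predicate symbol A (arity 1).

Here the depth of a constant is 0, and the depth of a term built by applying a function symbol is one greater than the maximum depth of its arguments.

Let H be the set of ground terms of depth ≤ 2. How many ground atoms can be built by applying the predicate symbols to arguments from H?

First count ground terms of depth ≤ 2.
Write N_k for the number of ground terms of depth ≤ k. A term of depth ≤ k is either a constant or a function symbol applied to arguments of depth ≤ k−1, so N_k = 4 + N_{k-1}.
N_0 = 4
N_1 = 4 + 4 = 8
N_2 = 4 + 8 = 12
So |H| = 12.
For each predicate symbol, the number of ground atoms is |H| raised to its arity; summing:
  A: 12
Total ground atoms: 12.

12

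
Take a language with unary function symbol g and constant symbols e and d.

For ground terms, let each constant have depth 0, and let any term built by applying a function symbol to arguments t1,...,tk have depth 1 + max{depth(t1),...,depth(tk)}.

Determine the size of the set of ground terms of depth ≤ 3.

Let N_k count ground terms of depth at most k. Each non-constant term of depth ≤ k is some function symbol applied to depth-≤(k−1) arguments, giving N_k = 2 + N_{k-1}.
N_0 = 2
N_1 = 2 + 2 = 4
N_2 = 2 + 4 = 6
N_3 = 2 + 6 = 8
Explicitly: e, d, g(e), g(d), g(g(e)), g(g(d)), g(g(g(e))), g(g(g(d))).

8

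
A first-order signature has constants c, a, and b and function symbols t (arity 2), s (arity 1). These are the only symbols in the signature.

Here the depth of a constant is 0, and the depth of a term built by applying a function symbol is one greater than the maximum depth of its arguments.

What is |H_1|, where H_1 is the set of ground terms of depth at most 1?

Write N_k for the number of ground terms of depth ≤ k. A term of depth ≤ k is either a constant or a function symbol applied to arguments of depth ≤ k−1, so N_k = 3 + N_{k-1}^2 + N_{k-1}.
N_0 = 3
N_1 = 3 + 3^2 + 3 = 15

15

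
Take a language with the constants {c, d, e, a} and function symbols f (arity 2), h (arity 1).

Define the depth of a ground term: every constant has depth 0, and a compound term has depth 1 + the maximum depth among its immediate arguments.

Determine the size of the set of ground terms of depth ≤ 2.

Count level by level. With function symbols f/2, h/1, the terms of depth ≤ k are the 4 constants together with each function applied to depth-≤(k−1) tuples, so N_k = 4 + N_{k-1}^2 + N_{k-1}.
N_0 = 4
N_1 = 4 + 4^2 + 4 = 24
N_2 = 4 + 24^2 + 24 = 604

604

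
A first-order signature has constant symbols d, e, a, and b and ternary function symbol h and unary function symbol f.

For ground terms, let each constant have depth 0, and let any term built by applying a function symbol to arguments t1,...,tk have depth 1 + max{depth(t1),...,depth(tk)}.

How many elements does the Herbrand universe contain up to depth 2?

Write N_k for the number of ground terms of depth ≤ k. A term of depth ≤ k is either a constant or a function symbol applied to arguments of depth ≤ k−1, so N_k = 4 + N_{k-1}^3 + N_{k-1}.
N_0 = 4
N_1 = 4 + 4^3 + 4 = 72
N_2 = 4 + 72^3 + 72 = 373324

373324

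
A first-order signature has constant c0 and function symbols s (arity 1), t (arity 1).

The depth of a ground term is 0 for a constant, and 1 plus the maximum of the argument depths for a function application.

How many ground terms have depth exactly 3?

8

Let N_k = |{terms of depth ≤ k}|. Then N_0 = 1 and N_k = 1 + N_{k-1} + N_{k-1} for k ≥ 1 (one summand per function symbol, arity giving the exponent).
N_0 = 1
N_1 = 1 + 1 + 1 = 3
N_2 = 1 + 3 + 3 = 7
N_3 = 1 + 7 + 7 = 15
Terms of depth exactly 3: N_3 − N_2 = 15 − 7 = 8.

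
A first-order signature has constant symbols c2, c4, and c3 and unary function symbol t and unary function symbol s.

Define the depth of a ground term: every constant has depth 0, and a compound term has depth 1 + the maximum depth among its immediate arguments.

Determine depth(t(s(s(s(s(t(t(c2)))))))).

7

depth(t(c2)) = 1 + depth(c2) = 1 + 0 = 1
depth(t(t(c2))) = 1 + depth(t(c2)) = 1 + 1 = 2
depth(s(t(t(c2)))) = 1 + depth(t(t(c2))) = 1 + 2 = 3
depth(s(s(t(t(c2))))) = 1 + depth(s(t(t(c2)))) = 1 + 3 = 4
depth(s(s(s(t(t(c2)))))) = 1 + depth(s(s(t(t(c2))))) = 1 + 4 = 5
depth(s(s(s(s(t(t(c2))))))) = 1 + depth(s(s(s(t(t(c2)))))) = 1 + 5 = 6
depth(t(s(s(s(s(t(t(c2)))))))) = 1 + depth(s(s(s(s(t(t(c2))))))) = 1 + 6 = 7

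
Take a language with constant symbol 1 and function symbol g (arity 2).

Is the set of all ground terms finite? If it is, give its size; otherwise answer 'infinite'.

The signature has at least one function symbol (g, arity 2) and at least one constant (1).
Iterating g gives infinitely many distinct ground terms: 1, g(1, 1), g(g(1, 1), g(1, 1)), ...
So the Herbrand universe is infinite.

infinite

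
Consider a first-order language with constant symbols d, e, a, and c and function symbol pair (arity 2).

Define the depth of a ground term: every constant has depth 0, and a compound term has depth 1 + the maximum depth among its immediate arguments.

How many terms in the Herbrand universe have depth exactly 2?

384

Write N_k for the number of ground terms of depth ≤ k. A term of depth ≤ k is either a constant or a function symbol applied to arguments of depth ≤ k−1, so N_k = 4 + N_{k-1}^2.
N_0 = 4
N_1 = 4 + 4^2 = 20
N_2 = 4 + 20^2 = 404
Terms of depth exactly 2: N_2 − N_1 = 404 − 20 = 384.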